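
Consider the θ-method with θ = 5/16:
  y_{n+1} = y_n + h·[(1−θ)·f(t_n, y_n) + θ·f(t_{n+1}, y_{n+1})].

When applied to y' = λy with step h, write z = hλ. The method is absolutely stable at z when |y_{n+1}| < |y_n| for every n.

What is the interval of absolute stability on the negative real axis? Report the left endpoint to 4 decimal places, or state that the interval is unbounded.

z∈(-5.3333,0).

With y'=λy (z=hλ):
  y_{n+1} = y_n + z·[11/16·y_n + 5/16·y_{n+1}] ⇒ (1 − 5/16z)y_{n+1} = (1 + 11/16z)y_n
  Hence R(z) = (1 + 11/16z)/(1 − 5/16z).

Solve |R(x)|<1 on ℝ⁻.
x=-1.1: |R|=0.1814
R=−1: 1+11/16x = −1+5/16x ⇒ -3/8x=2 ⇒ x=2/(-3/8)=-5.3333
Confirm numerically:
  x=-4.083: |R|=0.79399 <1
  x=-3.721: |R|=0.72045 <1
  x=-3.053: |R|=0.56239 <1
  x=-2.647: |R|=0.44867 <1
  x=-5.862: |R|=1.07001 >1
  x=-5.755: |R|=1.05650 >1
  x=-5.355: |R|=1.00304 >1
So |R|<1 on (-5.3333, 0).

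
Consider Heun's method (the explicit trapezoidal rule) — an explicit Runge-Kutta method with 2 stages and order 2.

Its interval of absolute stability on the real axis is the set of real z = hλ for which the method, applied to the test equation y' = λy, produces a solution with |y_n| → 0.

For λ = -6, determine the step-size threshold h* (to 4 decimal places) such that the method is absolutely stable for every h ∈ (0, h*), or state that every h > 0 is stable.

(-2.0000,0); λ=-6 ⇒ h* = 0.3333.

Set f=λy, z=hλ:
  order 2, 2-stage ⇒ R(z)=1+z+z^2/2
  (e.g. R(-0.57)=0.59245, |R|=0.59245)

Need |R(x)|<1, x<0.
x=-0.57: |R|=0.5924
|R(-1.79)|=0.8121 |R(-1.51)|=0.6300 |R(-1.08)|=0.5032
Bisect:
  x_lo=-2.5547 |R|=1.7086  x_hi=-0.2847 |R|=0.7558
  mid=-1.41969 |R|=0.58807 →hi
  mid=-1.98720 |R|=0.98728 →hi
  mid=-2.27095 |R|=1.30766 →lo
  mid=-2.12907 |R|=1.13740 →lo
  mid=-2.05814 |R|=1.05983 →lo
  mid=-2.02267 |R|=1.02292 →lo
  mid=-2.00493 |R|=1.00494 →lo
  ...
  [-2.00008,-1.99994] ⇒ x*=-2.0000
Interval (-2.0000, 0).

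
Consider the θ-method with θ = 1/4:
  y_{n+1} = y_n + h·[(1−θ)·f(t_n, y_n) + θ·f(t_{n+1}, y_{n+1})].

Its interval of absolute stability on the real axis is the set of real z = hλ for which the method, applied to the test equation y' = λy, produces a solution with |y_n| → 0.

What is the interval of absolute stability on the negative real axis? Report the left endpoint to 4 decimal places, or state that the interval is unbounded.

(-4.0000, 0).

Set f=λy, z=hλ:
  y_{n+1} = y_n + z·[3/4·y_n + 1/4·y_{n+1}] ⇒ (1 − 1/4z)y_{n+1} = (1 + 3/4z)y_n
  ⇒ R(z) = (1 + 3/4z)/(1 − 1/4z).

Boundary: |R(x)|=1, x<0.
x=-1.25: |R|=0.0476
R=−1: 1+3/4x = −1+1/4x ⇒ -1/2x=2 ⇒ x=2/(-1/2)=-4.0000
Confirm numerically:
  x=-3.145: |R|=0.76067 <1
  x=-2.004: |R|=0.33511 <1
  x=-1.885: |R|=0.28122 <1
  x=-4.581: |R|=1.13542 >1
  x=-4.509: |R|=1.11964 >1
  x=-4.448: |R|=1.10606 >1
Interval (-4.0000, 0).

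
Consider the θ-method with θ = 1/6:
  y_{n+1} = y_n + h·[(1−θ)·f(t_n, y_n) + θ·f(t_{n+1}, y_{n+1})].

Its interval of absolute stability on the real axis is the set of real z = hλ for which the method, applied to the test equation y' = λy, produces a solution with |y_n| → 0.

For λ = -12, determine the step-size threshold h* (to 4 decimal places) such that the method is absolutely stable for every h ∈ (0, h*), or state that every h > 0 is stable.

Set f=λy, z=hλ:
  y_{n+1} = y_n + z·[5/6·y_n + 1/6·y_{n+1}] ⇒ (1 − 1/6z)y_{n+1} = (1 + 5/6z)y_n
  Hence R(z) = (1 + 5/6z)/(1 − 1/6z).

Find x<0 with |R(x)|<1.
x=-0.37: |R|=0.6515
R=−1: 1+5/6x = −1+1/6x ⇒ -2/3x=2 ⇒ x=2/(-2/3)=-3.0000
Confirm numerically:
  x=-2.545: |R|=0.78701 <1
  x=-2.230: |R|=0.62576 <1
  x=-1.556: |R|=0.23557 <1
  x=-1.305: |R|=0.07187 <1
  x=-3.456: |R|=1.19289 >1
  x=-3.363: |R|=1.15508 >1
  x=-3.278: |R|=1.11985 >1
So |R|<1 on (-3.0000, 0).

(-3.0000,0); λ=-12 ⇒ h* = (3)/12 = 0.2500.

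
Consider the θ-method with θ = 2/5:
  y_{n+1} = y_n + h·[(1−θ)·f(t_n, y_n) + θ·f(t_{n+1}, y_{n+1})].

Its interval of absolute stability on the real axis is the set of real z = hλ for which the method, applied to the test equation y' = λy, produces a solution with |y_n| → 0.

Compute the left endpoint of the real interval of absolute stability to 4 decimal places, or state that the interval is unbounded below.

left endpoint -10.0000.

On y'=λy, z=hλ:
  y_{n+1} = y_n + z·[3/5·y_n + 2/5·y_{n+1}] ⇒ (1 − 2/5z)y_{n+1} = (1 + 3/5z)y_n
  R(z) = (1 + 3/5z)/(1 − 2/5z).

Solve |R(x)|<1 on ℝ⁻.
x=-0.8: |R|=0.3939
R=−1: 1+3/5x = −1+2/5x ⇒ -1/5x=2 ⇒ x=2/(-1/5)=-10.0000
Confirm numerically:
  x=-9.099: |R|=0.96116 <1
  x=-7.920: |R|=0.90019 <1
  x=-5.743: |R|=0.74178 <1
  x=-4.824: |R|=0.64664 <1
  x=-10.362: |R|=1.01407 >1
  x=-10.151: |R|=1.00597 >1
  x=-10.028: |R|=1.00112 >1
So |R|<1 on (-10.0000, 0).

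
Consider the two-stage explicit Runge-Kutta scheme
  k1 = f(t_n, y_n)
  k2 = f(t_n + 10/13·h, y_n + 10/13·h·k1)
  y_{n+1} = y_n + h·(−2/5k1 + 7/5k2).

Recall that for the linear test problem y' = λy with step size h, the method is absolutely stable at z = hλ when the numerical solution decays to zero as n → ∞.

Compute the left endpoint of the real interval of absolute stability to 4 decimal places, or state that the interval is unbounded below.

On y'=λy, z=hλ:
  k1=λy_n ⇒ h·k1=z·y_n;  k2=λ(1+10/13z)y_n ⇒ h·k2=z(1+10/13z)y_n
  y_{n+1}/y_n = 1 − 2/5z + 7/5z(1+10/13z) = 1 + z + 14/13z²
  R(z) = 1 + z + 14/13z².

Find x<0 with |R(x)|<1.
x=-1.78: |R|=2.6321
R=1: x+14/13x²=0 ⇒ x=−13/14=-0.9286; min R=1−1/(4·14/13)=0.7679>−1
Confirm numerically:
  x=-0.898: |R|=0.97044 <1
  x=-0.835: |R|=0.91586 <1
  x=-0.692: |R|=0.82370 <1
  x=-1.505: |R|=1.93426 >1
  x=-1.196: |R|=1.34445 >1
Interval (-0.9286, 0).

z* = -0.9286.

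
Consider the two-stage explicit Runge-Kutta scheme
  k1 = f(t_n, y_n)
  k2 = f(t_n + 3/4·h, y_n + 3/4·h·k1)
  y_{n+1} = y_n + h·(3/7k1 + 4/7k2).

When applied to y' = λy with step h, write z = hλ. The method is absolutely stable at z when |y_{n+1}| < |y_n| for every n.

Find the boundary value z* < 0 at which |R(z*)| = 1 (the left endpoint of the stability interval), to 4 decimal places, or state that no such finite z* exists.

z* = -2.3333.

Test eqn y'=λy, z=hλ:
  k1=λy_n ⇒ h·k1=z·y_n;  k2=λ(1+3/4z)y_n ⇒ h·k2=z(1+3/4z)y_n
  y_{n+1}/y_n = 1 + 3/7z + 4/7z(1+3/4z) = 1 + z + 3/7z²
  R(z) = 1 + z + 3/7z².

Solve |R(x)|<1 on ℝ⁻.
x=-1.16: |R|=0.4167
R=1: x+3/7x²=0 ⇒ x=−7/3=-2.3333; min R=1−1/(4·3/7)=0.4167>−1
Confirm numerically:
  x=-2.195: |R|=0.86987 <1
  x=-1.861: |R|=0.62328 <1
  x=-1.852: |R|=0.61796 <1
  x=-2.728: |R|=1.46142 >1
  x=-2.531: |R|=1.21441 >1
  x=-2.366: |R|=1.03312 >1
So |R|<1 on (-2.3333, 0).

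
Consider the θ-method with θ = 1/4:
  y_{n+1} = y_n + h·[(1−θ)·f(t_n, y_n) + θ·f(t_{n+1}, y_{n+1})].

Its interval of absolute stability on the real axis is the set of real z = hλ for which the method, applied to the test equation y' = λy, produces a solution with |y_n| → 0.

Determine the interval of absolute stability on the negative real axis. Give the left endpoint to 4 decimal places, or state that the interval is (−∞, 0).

Set f=λy, z=hλ:
  y_{n+1} = y_n + z·[3/4·y_n + 1/4·y_{n+1}] ⇒ (1 − 1/4z)y_{n+1} = (1 + 3/4z)y_n
  so R(z) = (1 + 3/4z)/(1 − 1/4z).

Find x<0 with |R(x)|<1.
x=-0.72: |R|=0.3898
R=−1: 1+3/4x = −1+1/4x ⇒ -1/2x=2 ⇒ x=2/(-1/2)=-4.0000
Confirm numerically:
  x=-3.573: |R|=0.88723 <1
  x=-2.438: |R|=0.51476 <1
  x=-2.186: |R|=0.41351 <1
  x=-1.851: |R|=0.26542 <1
  x=-4.453: |R|=1.10718 >1
  x=-4.270: |R|=1.06530 >1
Interval (-4.0000, 0).

(-4.0000, 0).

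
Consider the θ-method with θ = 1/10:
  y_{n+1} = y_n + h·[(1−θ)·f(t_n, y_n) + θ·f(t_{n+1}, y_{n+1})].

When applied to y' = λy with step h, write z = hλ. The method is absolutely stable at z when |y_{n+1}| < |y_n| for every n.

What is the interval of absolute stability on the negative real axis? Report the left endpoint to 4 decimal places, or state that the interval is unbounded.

z∈(-2.5000,0).

With y'=λy (z=hλ):
  y_{n+1} = y_n + z·[9/10·y_n + 1/10·y_{n+1}] ⇒ (1 − 1/10z)y_{n+1} = (1 + 9/10z)y_n
  so R(z) = (1 + 9/10z)/(1 − 1/10z).

Find x<0 with |R(x)|<1.
x=-0.39: |R|=0.6246
R=−1: 1+9/10x = −1+1/10x ⇒ -4/5x=2 ⇒ x=2/(-4/5)=-2.5000
Confirm numerically:
  x=-2.331: |R|=0.89036 <1
  x=-1.982: |R|=0.65415 <1
  x=-1.429: |R|=0.25033 <1
  x=-1.100: |R|=0.00901 <1
  x=-3.007: |R|=1.31183 >1
  x=-2.784: |R|=1.17772 >1
  x=-2.674: |R|=1.10983 >1
So |R|<1 on (-2.5000, 0).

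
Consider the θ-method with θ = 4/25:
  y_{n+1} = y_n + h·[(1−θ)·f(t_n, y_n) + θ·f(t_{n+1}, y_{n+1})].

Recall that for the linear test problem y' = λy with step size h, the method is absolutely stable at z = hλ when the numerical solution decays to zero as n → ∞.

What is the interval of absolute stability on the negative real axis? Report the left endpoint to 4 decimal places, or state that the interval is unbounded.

With y'=λy (z=hλ):
  y_{n+1} = y_n + z·[21/25·y_n + 4/25·y_{n+1}] ⇒ (1 − 4/25z)y_{n+1} = (1 + 21/25z)y_n
  so R(z) = (1 + 21/25z)/(1 − 4/25z).

Boundary: |R(x)|=1, x<0.
x=-1.72: |R|=0.3488
R=−1: 1+21/25x = −1+4/25x ⇒ -17/25x=2 ⇒ x=2/(-17/25)=-2.9412
Confirm numerically:
  x=-2.465: |R|=0.76779 <1
  x=-1.701: |R|=0.33710 <1
  x=-1.385: |R|=0.13376 <1
  x=-3.038: |R|=1.04430 >1
  x=-2.962: |R|=1.00961 >1
Interval (-2.9412, 0).

z∈(-2.9412,0).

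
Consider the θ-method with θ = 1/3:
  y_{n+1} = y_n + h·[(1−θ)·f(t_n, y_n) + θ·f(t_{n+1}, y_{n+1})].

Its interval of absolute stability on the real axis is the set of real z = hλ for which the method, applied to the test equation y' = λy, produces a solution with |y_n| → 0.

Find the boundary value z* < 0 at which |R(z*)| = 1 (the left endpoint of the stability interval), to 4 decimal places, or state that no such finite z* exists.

Test eqn y'=λy, z=hλ:
  y_{n+1} = y_n + z·[2/3·y_n + 1/3·y_{n+1}] ⇒ (1 − 1/3z)y_{n+1} = (1 + 2/3z)y_n
  Hence R(z) = (1 + 2/3z)/(1 − 1/3z).

Need |R(x)|<1, x<0.
x=-0.6: |R|=0.5000
R=−1: 1+2/3x = −1+1/3x ⇒ -1/3x=2 ⇒ x=2/(-1/3)=-6.0000
Confirm numerically:
  x=-5.561: |R|=0.94872 <1
  x=-5.232: |R|=0.90671 <1
  x=-4.805: |R|=0.84689 <1
  x=-6.416: |R|=1.04418 >1
  x=-6.168: |R|=1.01832 >1
Interval (-6.0000, 0).

z* = -6.0000.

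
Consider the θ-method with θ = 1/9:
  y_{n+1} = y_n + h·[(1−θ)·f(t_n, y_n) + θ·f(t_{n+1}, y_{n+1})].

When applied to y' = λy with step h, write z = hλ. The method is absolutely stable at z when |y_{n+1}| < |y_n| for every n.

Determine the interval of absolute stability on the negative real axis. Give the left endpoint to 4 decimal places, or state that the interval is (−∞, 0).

(-2.5714, 0).

Set f=λy, z=hλ:
  y_{n+1} = y_n + z·[8/9·y_n + 1/9·y_{n+1}] ⇒ (1 − 1/9z)y_{n+1} = (1 + 8/9z)y_n
  R(z) = (1 + 8/9z)/(1 − 1/9z).

Find x<0 with |R(x)|<1.
x=-1.5: |R|=0.2857
R=−1: 1+8/9x = −1+1/9x ⇒ -7/9x=2 ⇒ x=2/(-7/9)=-2.5714
Confirm numerically:
  x=-2.009: |R|=0.64238 <1
  x=-1.734: |R|=0.45388 <1
  x=-1.653: |R|=0.39651 <1
  x=-3.117: |R|=1.31518 >1
  x=-2.630: |R|=1.03525 >1
Interval (-2.5714, 0).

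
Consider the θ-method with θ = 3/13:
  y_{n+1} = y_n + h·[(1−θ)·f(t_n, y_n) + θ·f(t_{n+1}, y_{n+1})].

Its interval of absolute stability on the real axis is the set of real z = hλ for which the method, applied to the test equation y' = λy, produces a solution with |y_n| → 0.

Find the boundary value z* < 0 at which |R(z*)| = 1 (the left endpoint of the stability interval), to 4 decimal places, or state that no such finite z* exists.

left endpoint -3.7143.

Test eqn y'=λy, z=hλ:
  y_{n+1} = y_n + z·[10/13·y_n + 3/13·y_{n+1}] ⇒ (1 − 3/13z)y_{n+1} = (1 + 10/13z)y_n
  R(z) = (1 + 10/13z)/(1 − 3/13z).

Solve |R(x)|<1 on ℝ⁻.
x=-1.45: |R|=0.0865
R=−1: 1+10/13x = −1+3/13x ⇒ -7/13x=2 ⇒ x=2/(-7/13)=-3.7143
Confirm numerically:
  x=-2.798: |R|=0.70020 <1
  x=-2.715: |R|=0.66919 <1
  x=-2.661: |R|=0.64862 <1
  x=-4.044: |R|=1.09184 >1
  x=-3.824: |R|=1.03138 >1
So |R|<1 on (-3.7143, 0).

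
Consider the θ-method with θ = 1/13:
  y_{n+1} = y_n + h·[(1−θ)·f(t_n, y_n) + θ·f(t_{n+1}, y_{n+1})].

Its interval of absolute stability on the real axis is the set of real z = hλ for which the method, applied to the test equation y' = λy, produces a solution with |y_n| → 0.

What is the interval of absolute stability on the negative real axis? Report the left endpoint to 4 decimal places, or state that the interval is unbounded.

(-2.3636, 0).

Test eqn y'=λy, z=hλ:
  y_{n+1} = y_n + z·[12/13·y_n + 1/13·y_{n+1}] ⇒ (1 − 1/13z)y_{n+1} = (1 + 12/13z)y_n
  so R(z) = (1 + 12/13z)/(1 − 1/13z).

Need |R(x)|<1, x<0.
x=-1.07: |R|=0.0114
R=−1: 1+12/13x = −1+1/13x ⇒ -11/13x=2 ⇒ x=2/(-11/13)=-2.3636
Confirm numerically:
  x=-2.163: |R|=0.85445 <1
  x=-1.480: |R|=0.32873 <1
  x=-1.178: |R|=0.08012 <1
  x=-1.067: |R|=0.01393 <1
  x=-2.596: |R|=1.16389 >1
  x=-2.581: |R|=1.15346 >1
Stable set (-2.3636, 0).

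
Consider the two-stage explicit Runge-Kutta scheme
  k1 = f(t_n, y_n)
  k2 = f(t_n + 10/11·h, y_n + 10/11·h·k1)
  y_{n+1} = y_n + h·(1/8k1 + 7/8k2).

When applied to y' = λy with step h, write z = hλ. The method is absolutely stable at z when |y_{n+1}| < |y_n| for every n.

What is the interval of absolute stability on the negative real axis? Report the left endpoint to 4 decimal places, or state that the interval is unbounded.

(-1.2571, 0).

On y'=λy, z=hλ:
  k1=λy_n ⇒ h·k1=z·y_n;  k2=λ(1+10/11z)y_n ⇒ h·k2=z(1+10/11z)y_n
  y_{n+1}/y_n = 1 + 1/8z + 7/8z(1+10/11z) = 1 + z + 35/44z²
  Hence R(z) = 1 + z + 35/44z².

Find x<0 with |R(x)|<1.
x=-1.79: |R|=1.7587
R=1: x+35/44x²=0 ⇒ x=−44/35=-1.2571; min R=1−1/(4·35/44)=0.6857>−1
Confirm numerically:
  x=-0.782: |R|=0.70444 <1
  x=-0.617: |R|=0.68582 <1
  x=-0.608: |R|=0.68605 <1
  x=-1.822: |R|=1.81866 >1
  x=-1.635: |R|=1.49143 >1
So |R|<1 on (-1.2571, 0).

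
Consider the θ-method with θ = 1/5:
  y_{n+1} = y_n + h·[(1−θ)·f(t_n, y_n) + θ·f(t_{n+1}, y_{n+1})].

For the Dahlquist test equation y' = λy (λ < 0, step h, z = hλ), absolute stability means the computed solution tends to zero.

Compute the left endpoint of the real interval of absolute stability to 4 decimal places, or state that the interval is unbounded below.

left endpoint -3.3333.

With y'=λy (z=hλ):
  y_{n+1} = y_n + z·[4/5·y_n + 1/5·y_{n+1}] ⇒ (1 − 1/5z)y_{n+1} = (1 + 4/5z)y_n
  Hence R(z) = (1 + 4/5z)/(1 − 1/5z).

Need |R(x)|<1, x<0.
x=-1.14: |R|=0.0717
R=−1: 1+4/5x = −1+1/5x ⇒ -3/5x=2 ⇒ x=2/(-3/5)=-3.3333
Confirm numerically:
  x=-2.316: |R|=0.58283 <1
  x=-2.056: |R|=0.45692 <1
  x=-1.444: |R|=0.12042 <1
  x=-3.930: |R|=1.20045 >1
  x=-3.427: |R|=1.03335 >1
Interval (-3.3333, 0).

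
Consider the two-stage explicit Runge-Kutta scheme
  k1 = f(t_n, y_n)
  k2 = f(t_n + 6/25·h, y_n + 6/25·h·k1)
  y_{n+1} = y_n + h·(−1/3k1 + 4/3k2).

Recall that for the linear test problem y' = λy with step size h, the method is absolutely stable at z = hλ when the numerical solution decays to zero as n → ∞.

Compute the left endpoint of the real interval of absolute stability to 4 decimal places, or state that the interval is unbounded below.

Test eqn y'=λy, z=hλ:
  k1=λy_n ⇒ h·k1=z·y_n;  k2=λ(1+6/25z)y_n ⇒ h·k2=z(1+6/25z)y_n
  y_{n+1}/y_n = 1 − 1/3z + 4/3z(1+6/25z) = 1 + z + 8/25z²
  so R(z) = 1 + z + 8/25z².

Solve |R(x)|<1 on ℝ⁻.
x=-1.73: |R|=0.2277
R=1: x+8/25x²=0 ⇒ x=−25/8=-3.1250; min R=1−1/(4·8/25)=0.2188>−1
Confirm numerically:
  x=-3.088: |R|=0.96344 <1
  x=-2.707: |R|=0.63791 <1
  x=-2.541: |R|=0.52514 <1
  x=-1.451: |R|=0.22273 <1
  x=-3.507: |R|=1.42870 >1
  x=-3.213: |R|=1.09048 >1
Interval (-3.1250, 0).

left endpoint -3.1250.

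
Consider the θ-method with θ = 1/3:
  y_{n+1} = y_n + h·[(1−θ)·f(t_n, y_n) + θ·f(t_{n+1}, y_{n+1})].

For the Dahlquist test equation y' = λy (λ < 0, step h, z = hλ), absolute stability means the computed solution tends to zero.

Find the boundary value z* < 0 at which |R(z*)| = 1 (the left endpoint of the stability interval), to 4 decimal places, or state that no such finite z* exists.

With y'=λy (z=hλ):
  y_{n+1} = y_n + z·[2/3·y_n + 1/3·y_{n+1}] ⇒ (1 − 1/3z)y_{n+1} = (1 + 2/3z)y_n
  ⇒ R(z) = (1 + 2/3z)/(1 − 1/3z).

Need |R(x)|<1, x<0.
x=-1.41: |R|=0.0408
R=−1: 1+2/3x = −1+1/3x ⇒ -1/3x=2 ⇒ x=2/(-1/3)=-6.0000
Confirm numerically:
  x=-5.955: |R|=0.99497 <1
  x=-4.174: |R|=0.74547 <1
  x=-3.366: |R|=0.58624 <1
  x=-6.571: |R|=1.05966 >1
  x=-6.342: |R|=1.03661 >1
  x=-6.178: |R|=1.01939 >1
So |R|<1 on (-6.0000, 0).

z* = -6.0000.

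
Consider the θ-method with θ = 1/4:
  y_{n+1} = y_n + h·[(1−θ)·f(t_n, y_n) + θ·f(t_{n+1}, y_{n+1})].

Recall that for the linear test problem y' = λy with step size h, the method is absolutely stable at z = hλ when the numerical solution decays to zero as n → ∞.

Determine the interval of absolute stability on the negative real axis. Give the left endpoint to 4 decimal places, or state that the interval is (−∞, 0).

(-4.0000, 0).

With y'=λy (z=hλ):
  y_{n+1} = y_n + z·[3/4·y_n + 1/4·y_{n+1}] ⇒ (1 − 1/4z)y_{n+1} = (1 + 3/4z)y_n
  R(z) = (1 + 3/4z)/(1 − 1/4z).

Solve |R(x)|<1 on ℝ⁻.
x=-0.45: |R|=0.5955
R=−1: 1+3/4x = −1+1/4x ⇒ -1/2x=2 ⇒ x=2/(-1/2)=-4.0000
Confirm numerically:
  x=-2.926: |R|=0.68986 <1
  x=-2.832: |R|=0.65808 <1
  x=-1.699: |R|=0.19249 <1
  x=-4.204: |R|=1.04973 >1
  x=-4.074: |R|=1.01833 >1
  x=-4.033: |R|=1.00822 >1
So |R|<1 on (-4.0000, 0).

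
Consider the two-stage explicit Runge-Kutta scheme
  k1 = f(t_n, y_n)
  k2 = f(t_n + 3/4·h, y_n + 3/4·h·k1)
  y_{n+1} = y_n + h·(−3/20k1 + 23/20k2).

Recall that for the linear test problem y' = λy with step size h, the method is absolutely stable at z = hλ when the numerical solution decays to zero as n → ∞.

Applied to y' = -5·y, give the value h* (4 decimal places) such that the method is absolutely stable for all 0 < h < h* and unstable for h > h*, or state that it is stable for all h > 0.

(-1.1594,0); λ=-5 ⇒ h* = (80/69)/5 = 0.2319.

Test eqn y'=λy, z=hλ:
  k1=λy_n ⇒ h·k1=z·y_n;  k2=λ(1+3/4z)y_n ⇒ h·k2=z(1+3/4z)y_n
  y_{n+1}/y_n = 1 − 3/20z + 23/20z(1+3/4z) = 1 + z + 69/80z²
  so R(z) = 1 + z + 69/80z².

Boundary: |R(x)|=1, x<0.
x=-1.51: |R|=1.4566
R=1: x+69/80x²=0 ⇒ x=−80/69=-1.1594; min R=1−1/(4·69/80)=0.7101>−1
Confirm numerically:
  x=-1.116: |R|=0.95821 <1
  x=-0.821: |R|=0.76036 <1
  x=-0.667: |R|=0.71672 <1
  x=-1.744: |R|=1.87932 >1
  x=-1.675: |R|=1.74485 >1
  x=-1.219: |R|=1.06264 >1
So |R|<1 on (-1.1594, 0).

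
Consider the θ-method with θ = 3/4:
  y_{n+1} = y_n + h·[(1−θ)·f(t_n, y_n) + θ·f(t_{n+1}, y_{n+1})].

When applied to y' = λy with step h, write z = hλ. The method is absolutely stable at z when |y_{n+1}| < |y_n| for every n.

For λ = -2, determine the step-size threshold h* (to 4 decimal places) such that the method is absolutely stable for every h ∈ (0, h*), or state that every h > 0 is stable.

unbounded; (−∞, 0). Any h>0 works for λ=-2.

With y'=λy (z=hλ):
  y_{n+1} = y_n + z·[1/4·y_n + 3/4·y_{n+1}] ⇒ (1 − 3/4z)y_{n+1} = (1 + 1/4z)y_n
  ⇒ R(z) = (1 + 1/4z)/(1 − 3/4z).

Solve |R(x)|<1 on ℝ⁻.
x=-1.28: |R|=0.3469
x=-2: |R|=0.2000
x=-10: |R|=0.1765
x=-100: |R|=0.3158
θ=3/4≥1/2 ⇒ |1+1/4x|<|1−3/4x| ∀x<0 ⇒ interval (−∞,0).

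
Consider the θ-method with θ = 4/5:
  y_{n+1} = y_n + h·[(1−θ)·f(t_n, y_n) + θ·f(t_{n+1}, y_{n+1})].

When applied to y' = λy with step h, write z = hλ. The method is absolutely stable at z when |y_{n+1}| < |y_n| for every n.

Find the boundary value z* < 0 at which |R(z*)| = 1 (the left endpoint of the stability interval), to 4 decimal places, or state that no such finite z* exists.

With y'=λy (z=hλ):
  y_{n+1} = y_n + z·[1/5·y_n + 4/5·y_{n+1}] ⇒ (1 − 4/5z)y_{n+1} = (1 + 1/5z)y_n
  so R(z) = (1 + 1/5z)/(1 − 4/5z).

Boundary: |R(x)|=1, x<0.
x=-0.57: |R|=0.6085
x=-2: |R|=0.2308
x=-10: |R|=0.1111
x=-100: |R|=0.2346
θ=4/5≥1/2 ⇒ |1+1/5x|<|1−4/5x| ∀x<0 ⇒ interval (−∞,0).

interval (−∞, 0).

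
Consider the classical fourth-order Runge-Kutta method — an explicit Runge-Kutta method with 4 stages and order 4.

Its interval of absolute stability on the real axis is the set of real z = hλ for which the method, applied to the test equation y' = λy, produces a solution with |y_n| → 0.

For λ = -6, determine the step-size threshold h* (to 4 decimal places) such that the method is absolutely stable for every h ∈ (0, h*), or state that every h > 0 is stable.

(-2.7853,0); λ=-6 ⇒ h* = 0.4642.

With y'=λy (z=hλ):
  order 4, 4-stage ⇒ R(z)=1+z+z^2/2+z^3/6+z^4/24
  (e.g. R(-0.95)=0.39229, |R|=0.39229)

Need |R(x)|<1, x<0.
x=-0.95: |R|=0.3923
|R(-2.99)|=1.3551 |R(-2.27)|=0.4633 |R(-2.21)|=0.4270
Bisect:
  x_lo=-3.3207 |R|=2.1564  x_hi=-0.2436 |R|=0.7838
  mid=-1.78216 |R|=0.28282 →hi
  mid=-2.55143 |R|=0.70097 →hi
  mid=-2.93606 |R|=1.25214 →lo
  mid=-2.74374 |R|=0.93914 →hi
  mid=-2.83990 |R|=1.08550 →lo
  mid=-2.79182 |R|=1.00988 →lo
  mid=-2.76778 |R|=0.97391 →hi
  ...
  [-2.78543,-2.78525] ⇒ x*=-2.7853
Stable set (-2.7853, 0).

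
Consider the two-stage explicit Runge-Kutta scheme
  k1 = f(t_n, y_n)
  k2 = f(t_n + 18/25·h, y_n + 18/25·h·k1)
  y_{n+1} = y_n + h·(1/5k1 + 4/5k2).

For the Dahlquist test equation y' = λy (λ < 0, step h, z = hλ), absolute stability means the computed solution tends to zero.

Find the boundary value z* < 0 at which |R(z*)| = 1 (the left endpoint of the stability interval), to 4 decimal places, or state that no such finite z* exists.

Set f=λy, z=hλ:
  k1=λy_n ⇒ h·k1=z·y_n;  k2=λ(1+18/25z)y_n ⇒ h·k2=z(1+18/25z)y_n
  y_{n+1}/y_n = 1 + 1/5z + 4/5z(1+18/25z) = 1 + z + 72/125z²
  R(z) = 1 + z + 72/125z².

Find x<0 with |R(x)|<1.
x=-1.63: |R|=0.9004
R=1: x+72/125x²=0 ⇒ x=−125/72=-1.7361; min R=1−1/(4·72/125)=0.5660>−1
Confirm numerically:
  x=-1.598: |R|=0.87288 <1
  x=-1.423: |R|=0.74336 <1
  x=-0.899: |R|=0.56652 <1
  x=-2.015: |R|=1.32369 >1
  x=-1.940: |R|=1.22783 >1
Stable set (-1.7361, 0).

z* = -1.7361.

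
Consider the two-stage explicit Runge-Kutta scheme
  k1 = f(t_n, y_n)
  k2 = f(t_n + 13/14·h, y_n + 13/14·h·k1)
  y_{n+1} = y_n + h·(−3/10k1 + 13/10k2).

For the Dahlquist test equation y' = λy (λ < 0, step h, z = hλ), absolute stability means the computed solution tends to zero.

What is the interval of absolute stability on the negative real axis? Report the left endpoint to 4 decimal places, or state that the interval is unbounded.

Test eqn y'=λy, z=hλ:
  k1=λy_n ⇒ h·k1=z·y_n;  k2=λ(1+13/14z)y_n ⇒ h·k2=z(1+13/14z)y_n
  y_{n+1}/y_n = 1 − 3/10z + 13/10z(1+13/14z) = 1 + z + 169/140z²
  ⇒ R(z) = 1 + z + 169/140z².

Solve |R(x)|<1 on ℝ⁻.
x=-0.81: |R|=0.9820
R=1: x+169/140x²=0 ⇒ x=−140/169=-0.8284; min R=1−1/(4·169/140)=0.7929>−1
Confirm numerically:
  x=-0.634: |R|=0.85122 <1
  x=-0.475: |R|=0.79736 <1
  x=-0.444: |R|=0.79397 <1
  x=-0.429: |R|=0.79316 <1
  x=-1.307: |R|=1.75510 >1
  x=-0.931: |R|=1.11530 >1
Stable set (-0.8284, 0).

z∈(-0.8284,0).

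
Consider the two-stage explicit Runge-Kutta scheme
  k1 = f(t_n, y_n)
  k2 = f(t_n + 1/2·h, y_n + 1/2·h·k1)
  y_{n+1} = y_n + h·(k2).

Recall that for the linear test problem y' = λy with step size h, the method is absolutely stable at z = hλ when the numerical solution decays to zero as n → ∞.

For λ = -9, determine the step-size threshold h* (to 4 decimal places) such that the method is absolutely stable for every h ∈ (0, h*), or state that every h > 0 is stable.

(-2.0000,0); λ=-9 ⇒ h* = (2)/9 = 0.2222.

Test eqn y'=λy, z=hλ:
  k1=λy_n ⇒ h·k1=z·y_n;  k2=λ(1+1/2z)y_n ⇒ h·k2=z(1+1/2z)y_n
  y_{n+1}/y_n = 1 + z(1+1/2z) = 1 + z + 1/2z²
  ⇒ R(z) = 1 + z + 1/2z².

Solve |R(x)|<1 on ℝ⁻.
x=-1.15: |R|=0.5112
R=1: x+1/2x²=0 ⇒ x=−2=-2.0000; min R=1−1/(4·1/2)=0.5000>−1
Confirm numerically:
  x=-1.548: |R|=0.65015 <1
  x=-1.389: |R|=0.57566 <1
  x=-0.881: |R|=0.50708 <1
  x=-0.809: |R|=0.51824 <1
  x=-2.569: |R|=1.73088 >1
  x=-2.386: |R|=1.46050 >1
  x=-2.216: |R|=1.23933 >1
Interval (-2.0000, 0).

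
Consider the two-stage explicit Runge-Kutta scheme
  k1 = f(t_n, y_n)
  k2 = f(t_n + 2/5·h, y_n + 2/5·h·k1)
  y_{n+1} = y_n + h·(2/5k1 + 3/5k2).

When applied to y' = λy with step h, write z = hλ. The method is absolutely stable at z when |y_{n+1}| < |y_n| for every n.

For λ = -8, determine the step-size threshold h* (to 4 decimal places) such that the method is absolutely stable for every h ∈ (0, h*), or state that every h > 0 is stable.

On y'=λy, z=hλ:
  k1=λy_n ⇒ h·k1=z·y_n;  k2=λ(1+2/5z)y_n ⇒ h·k2=z(1+2/5z)y_n
  y_{n+1}/y_n = 1 + 2/5z + 3/5z(1+2/5z) = 1 + z + 6/25z²
  ⇒ R(z) = 1 + z + 6/25z².

Find x<0 with |R(x)|<1.
x=-1.2: |R|=0.1456
R=1: x+6/25x²=0 ⇒ x=−25/6=-4.1667; min R=1−1/(4·6/25)=-0.0417>−1
Confirm numerically:
  x=-4.078: |R|=0.91322 <1
  x=-2.578: |R|=0.01706 <1
  x=-2.514: |R|=0.00285 <1
  x=-4.488: |R|=1.34611 >1
  x=-4.292: |R|=1.12910 >1
So |R|<1 on (-4.1667, 0).

(-4.1667,0); λ=-8 ⇒ h* = (25/6)/8 = 0.5208.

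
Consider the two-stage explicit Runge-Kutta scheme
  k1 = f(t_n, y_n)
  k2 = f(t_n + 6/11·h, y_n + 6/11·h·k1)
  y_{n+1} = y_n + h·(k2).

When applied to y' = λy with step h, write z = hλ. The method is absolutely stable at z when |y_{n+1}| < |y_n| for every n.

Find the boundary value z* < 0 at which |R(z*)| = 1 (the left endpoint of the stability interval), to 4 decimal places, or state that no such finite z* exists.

Set f=λy, z=hλ:
  k1=λy_n ⇒ h·k1=z·y_n;  k2=λ(1+6/11z)y_n ⇒ h·k2=z(1+6/11z)y_n
  y_{n+1}/y_n = 1 + z(1+6/11z) = 1 + z + 6/11z²
  Hence R(z) = 1 + z + 6/11z².

Need |R(x)|<1, x<0.
x=-0.71: |R|=0.5650
R=1: x+6/11x²=0 ⇒ x=−11/6=-1.8333; min R=1−1/(4·6/11)=0.5417>−1
Confirm numerically:
  x=-1.253: |R|=0.60337 <1
  x=-1.129: |R|=0.56626 <1
  x=-1.035: |R|=0.54930 <1
  x=-1.013: |R|=0.54673 <1
  x=-2.266: |R|=1.53478 >1
  x=-2.023: |R|=1.20929 >1
So |R|<1 on (-1.8333, 0).

left endpoint -1.8333.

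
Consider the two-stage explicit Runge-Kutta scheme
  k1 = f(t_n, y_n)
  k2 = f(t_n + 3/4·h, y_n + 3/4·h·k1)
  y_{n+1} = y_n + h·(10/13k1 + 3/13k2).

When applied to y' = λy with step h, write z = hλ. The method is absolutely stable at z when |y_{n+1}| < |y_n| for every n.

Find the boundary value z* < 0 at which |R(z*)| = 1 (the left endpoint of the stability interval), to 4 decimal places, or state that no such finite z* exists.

With y'=λy (z=hλ):
  k1=λy_n ⇒ h·k1=z·y_n;  k2=λ(1+3/4z)y_n ⇒ h·k2=z(1+3/4z)y_n
  y_{n+1}/y_n = 1 + 10/13z + 3/13z(1+3/4z) = 1 + z + 9/52z²
  Hence R(z) = 1 + z + 9/52z².

Need |R(x)|<1, x<0.
x=-0.35: |R|=0.6712
R=1: x+9/52x²=0 ⇒ x=−52/9=-5.7778; min R=1−1/(4·9/52)=-0.4444>−1
Confirm numerically:
  x=-5.311: |R|=0.57093 <1
  x=-4.894: |R|=0.25141 <1
  x=-4.028: |R|=0.21986 <1
  x=-2.329: |R|=0.39019 <1
  x=-6.345: |R|=1.62291 >1
  x=-6.039: |R|=1.27303 >1
So |R|<1 on (-5.7778, 0).

left endpoint -5.7778.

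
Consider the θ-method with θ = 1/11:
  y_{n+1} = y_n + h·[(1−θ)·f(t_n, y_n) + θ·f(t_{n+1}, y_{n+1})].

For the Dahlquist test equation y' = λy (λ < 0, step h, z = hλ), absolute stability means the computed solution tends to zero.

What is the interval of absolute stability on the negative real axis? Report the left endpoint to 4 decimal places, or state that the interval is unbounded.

Test eqn y'=λy, z=hλ:
  y_{n+1} = y_n + z·[10/11·y_n + 1/11·y_{n+1}] ⇒ (1 − 1/11z)y_{n+1} = (1 + 10/11z)y_n
  ⇒ R(z) = (1 + 10/11z)/(1 − 1/11z).

Boundary: |R(x)|=1, x<0.
x=-1.21: |R|=0.0901
R=−1: 1+10/11x = −1+1/11x ⇒ -9/11x=2 ⇒ x=2/(-9/11)=-2.4444
Confirm numerically:
  x=-2.167: |R|=0.81036 <1
  x=-2.067: |R|=0.74003 <1
  x=-1.785: |R|=0.53578 <1
  x=-2.749: |R|=1.19936 >1
  x=-2.707: |R|=1.17239 >1
  x=-2.517: |R|=1.04831 >1
So |R|<1 on (-2.4444, 0).

z∈(-2.4444,0).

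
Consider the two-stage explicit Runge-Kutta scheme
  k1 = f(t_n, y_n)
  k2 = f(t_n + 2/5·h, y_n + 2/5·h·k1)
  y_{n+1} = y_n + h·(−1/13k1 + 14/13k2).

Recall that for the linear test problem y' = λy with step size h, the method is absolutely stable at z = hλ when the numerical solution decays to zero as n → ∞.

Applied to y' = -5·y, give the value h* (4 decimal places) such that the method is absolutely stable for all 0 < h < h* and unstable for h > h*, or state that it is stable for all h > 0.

(-2.3214,0); λ=-5 ⇒ h* = (65/28)/5 = 0.4643.

On y'=λy, z=hλ:
  k1=λy_n ⇒ h·k1=z·y_n;  k2=λ(1+2/5z)y_n ⇒ h·k2=z(1+2/5z)y_n
  y_{n+1}/y_n = 1 − 1/13z + 14/13z(1+2/5z) = 1 + z + 28/65z²
  R(z) = 1 + z + 28/65z².

Solve |R(x)|<1 on ℝ⁻.
x=-0.95: |R|=0.4388
R=1: x+28/65x²=0 ⇒ x=−65/28=-2.3214; min R=1−1/(4·28/65)=0.4196>−1
Confirm numerically:
  x=-1.776: |R|=0.58272 <1
  x=-1.743: |R|=0.56570 <1
  x=-0.989: |R|=0.43234 <1
  x=-2.770: |R|=1.53525 >1
  x=-2.418: |R|=1.10059 >1
Interval (-2.3214, 0).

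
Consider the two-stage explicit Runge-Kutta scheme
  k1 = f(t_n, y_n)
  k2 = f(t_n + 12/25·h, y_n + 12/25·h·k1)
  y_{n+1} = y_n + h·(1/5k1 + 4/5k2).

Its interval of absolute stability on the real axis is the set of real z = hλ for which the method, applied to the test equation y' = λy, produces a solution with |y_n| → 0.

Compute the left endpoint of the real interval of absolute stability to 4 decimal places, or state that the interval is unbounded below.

Test eqn y'=λy, z=hλ:
  k1=λy_n ⇒ h·k1=z·y_n;  k2=λ(1+12/25z)y_n ⇒ h·k2=z(1+12/25z)y_n
  y_{n+1}/y_n = 1 + 1/5z + 4/5z(1+12/25z) = 1 + z + 48/125z²
  Hence R(z) = 1 + z + 48/125z².

Find x<0 with |R(x)|<1.
x=-0.6: |R|=0.5382
R=1: x+48/125x²=0 ⇒ x=−125/48=-2.6042; min R=1−1/(4·48/125)=0.3490>−1
Confirm numerically:
  x=-2.399: |R|=0.81100 <1
  x=-2.066: |R|=0.57305 <1
  x=-1.792: |R|=0.44113 <1
  x=-2.851: |R|=1.27023 >1
  x=-2.657: |R|=1.05391 >1
Interval (-2.6042, 0).

z* = -2.6042.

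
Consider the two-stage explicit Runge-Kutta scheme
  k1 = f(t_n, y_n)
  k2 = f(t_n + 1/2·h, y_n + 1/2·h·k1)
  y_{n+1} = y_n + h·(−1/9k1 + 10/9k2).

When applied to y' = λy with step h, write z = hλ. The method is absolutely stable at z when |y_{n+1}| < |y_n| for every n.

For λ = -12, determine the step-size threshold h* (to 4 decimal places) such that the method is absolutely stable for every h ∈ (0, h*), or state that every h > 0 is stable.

On y'=λy, z=hλ:
  k1=λy_n ⇒ h·k1=z·y_n;  k2=λ(1+1/2z)y_n ⇒ h·k2=z(1+1/2z)y_n
  y_{n+1}/y_n = 1 − 1/9z + 10/9z(1+1/2z) = 1 + z + 5/9z²
  so R(z) = 1 + z + 5/9z².

Solve |R(x)|<1 on ℝ⁻.
x=-0.53: |R|=0.6261
R=1: x+5/9x²=0 ⇒ x=−9/5=-1.8000; min R=1−1/(4·5/9)=0.5500>−1
Confirm numerically:
  x=-1.552: |R|=0.78617 <1
  x=-1.357: |R|=0.66603 <1
  x=-1.097: |R|=0.57156 <1
  x=-2.288: |R|=1.62030 >1
  x=-2.096: |R|=1.34468 >1
  x=-1.985: |R|=1.20401 >1
Interval (-1.8000, 0).

(-1.8000,0); λ=-12 ⇒ h* = (9/5)/12 = 0.1500.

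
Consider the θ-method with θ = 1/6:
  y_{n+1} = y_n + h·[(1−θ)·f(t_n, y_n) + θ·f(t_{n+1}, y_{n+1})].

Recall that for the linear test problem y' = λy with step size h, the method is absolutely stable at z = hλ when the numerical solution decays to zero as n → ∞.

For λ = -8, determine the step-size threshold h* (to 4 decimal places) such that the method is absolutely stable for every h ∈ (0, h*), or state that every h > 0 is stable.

(-3.0000,0); λ=-8 ⇒ h* = (3)/8 = 0.3750.

With y'=λy (z=hλ):
  y_{n+1} = y_n + z·[5/6·y_n + 1/6·y_{n+1}] ⇒ (1 − 1/6z)y_{n+1} = (1 + 5/6z)y_n
  Hence R(z) = (1 + 5/6z)/(1 − 1/6z).

Solve |R(x)|<1 on ℝ⁻.
x=-0.99: |R|=0.1502
R=−1: 1+5/6x = −1+1/6x ⇒ -2/3x=2 ⇒ x=2/(-2/3)=-3.0000
Confirm numerically:
  x=-1.883: |R|=0.43321 <1
  x=-1.691: |R|=0.31920 <1
  x=-1.280: |R|=0.05495 <1
  x=-3.277: |R|=1.11944 >1
  x=-3.063: |R|=1.02781 >1
So |R|<1 on (-3.0000, 0).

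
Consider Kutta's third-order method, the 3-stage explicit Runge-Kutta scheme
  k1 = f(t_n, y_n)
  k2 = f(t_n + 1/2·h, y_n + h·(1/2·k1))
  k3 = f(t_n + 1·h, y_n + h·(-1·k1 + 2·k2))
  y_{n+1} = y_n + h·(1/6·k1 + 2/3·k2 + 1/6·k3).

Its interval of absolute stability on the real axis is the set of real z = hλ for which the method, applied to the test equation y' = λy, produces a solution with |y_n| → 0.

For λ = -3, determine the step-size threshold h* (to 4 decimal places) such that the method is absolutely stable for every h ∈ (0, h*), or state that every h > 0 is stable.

(-2.5127,0); λ=-3 ⇒ h* = 0.8376.

Test eqn y'=λy, z=hλ:
  order 3, 3-stage ⇒ R(z)=1+z+z^2/2+z^3/6
  (e.g. R(-1.67)=-0.05179, |R|=0.05179)

Solve |R(x)|<1 on ℝ⁻.
x=-1.67: |R|=0.0518
|R(-2.67)|=1.2779 |R(-1.37)|=0.1399 |R(-1.19)|=0.2372
Bisect:
  x_lo=-3.2293 |R|=2.6280  x_hi=-0.0802 |R|=0.9229
  mid=-1.65478 |R|=0.04085 →hi
  mid=-2.44206 |R|=0.88751 →hi
  mid=-2.83571 |R|=1.61552 →lo
  mid=-2.63889 |R|=1.21977 →lo
  mid=-2.54047 |R|=1.04618 →lo
  mid=-2.49127 |R|=0.96504 →hi
  mid=-2.51587 |R|=1.00515 →lo
  mid=-2.50357 |R|=0.98498 →hi
  mid=-2.50972 |R|=0.99504 →hi
  mid=-2.51280 |R|=1.00009 →lo
  ...
  [-2.51280,-2.51260] ⇒ x*=-2.5127
So |R|<1 on (-2.5127, 0).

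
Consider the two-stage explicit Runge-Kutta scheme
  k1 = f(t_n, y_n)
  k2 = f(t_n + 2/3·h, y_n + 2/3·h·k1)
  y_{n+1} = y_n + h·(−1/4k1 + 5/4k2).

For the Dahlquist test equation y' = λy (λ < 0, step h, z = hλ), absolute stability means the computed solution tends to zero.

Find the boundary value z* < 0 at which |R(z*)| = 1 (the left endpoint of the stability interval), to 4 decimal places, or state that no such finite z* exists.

Test eqn y'=λy, z=hλ:
  k1=λy_n ⇒ h·k1=z·y_n;  k2=λ(1+2/3z)y_n ⇒ h·k2=z(1+2/3z)y_n
  y_{n+1}/y_n = 1 − 1/4z + 5/4z(1+2/3z) = 1 + z + 5/6z²
  R(z) = 1 + z + 5/6z².

Find x<0 with |R(x)|<1.
x=-1.5: |R|=1.3750
R=1: x+5/6x²=0 ⇒ x=−6/5=-1.2000; min R=1−1/(4·5/6)=0.7000>−1
Confirm numerically:
  x=-1.107: |R|=0.91421 <1
  x=-0.995: |R|=0.83002 <1
  x=-0.860: |R|=0.75633 <1
  x=-0.741: |R|=0.71657 <1
  x=-1.592: |R|=1.52005 >1
  x=-1.302: |R|=1.11067 >1
Stable set (-1.2000, 0).

z* = -1.2000.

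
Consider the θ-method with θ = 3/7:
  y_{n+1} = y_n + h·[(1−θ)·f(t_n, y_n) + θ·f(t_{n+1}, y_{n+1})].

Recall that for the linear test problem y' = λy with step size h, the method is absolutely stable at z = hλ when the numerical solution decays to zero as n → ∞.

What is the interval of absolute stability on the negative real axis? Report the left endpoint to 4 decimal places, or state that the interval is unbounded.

Set f=λy, z=hλ:
  y_{n+1} = y_n + z·[4/7·y_n + 3/7·y_{n+1}] ⇒ (1 − 3/7z)y_{n+1} = (1 + 4/7z)y_n
  Hence R(z) = (1 + 4/7z)/(1 − 3/7z).

Need |R(x)|<1, x<0.
x=-0.63: |R|=0.5039
R=−1: 1+4/7x = −1+3/7x ⇒ -1/7x=2 ⇒ x=2/(-1/7)=-14.0000
Confirm numerically:
  x=-9.244: |R|=0.86307 <1
  x=-8.993: |R|=0.85264 <1
  x=-8.408: |R|=0.82646 <1
  x=-6.236: |R|=0.69799 <1
  x=-14.407: |R|=1.00810 >1
  x=-14.379: |R|=1.00756 >1
  x=-14.220: |R|=1.00443 >1
Stable set (-14.0000, 0).

z∈(-14.0000,0).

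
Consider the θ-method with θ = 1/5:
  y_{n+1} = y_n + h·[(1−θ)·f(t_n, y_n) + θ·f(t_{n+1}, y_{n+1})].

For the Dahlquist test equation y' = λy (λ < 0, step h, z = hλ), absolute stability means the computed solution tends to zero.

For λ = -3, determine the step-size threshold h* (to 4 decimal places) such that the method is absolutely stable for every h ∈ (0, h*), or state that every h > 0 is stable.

With y'=λy (z=hλ):
  y_{n+1} = y_n + z·[4/5·y_n + 1/5·y_{n+1}] ⇒ (1 − 1/5z)y_{n+1} = (1 + 4/5z)y_n
  so R(z) = (1 + 4/5z)/(1 − 1/5z).

Boundary: |R(x)|=1, x<0.
x=-0.94: |R|=0.2088
R=−1: 1+4/5x = −1+1/5x ⇒ -3/5x=2 ⇒ x=2/(-3/5)=-3.3333
Confirm numerically:
  x=-2.782: |R|=0.78746 <1
  x=-2.603: |R|=0.71182 <1
  x=-1.354: |R|=0.06547 <1
  x=-3.892: |R|=1.18848 >1
  x=-3.825: |R|=1.16714 >1
So |R|<1 on (-3.3333, 0).

(-3.3333,0); λ=-3 ⇒ h* = (10/3)/3 = 1.1111.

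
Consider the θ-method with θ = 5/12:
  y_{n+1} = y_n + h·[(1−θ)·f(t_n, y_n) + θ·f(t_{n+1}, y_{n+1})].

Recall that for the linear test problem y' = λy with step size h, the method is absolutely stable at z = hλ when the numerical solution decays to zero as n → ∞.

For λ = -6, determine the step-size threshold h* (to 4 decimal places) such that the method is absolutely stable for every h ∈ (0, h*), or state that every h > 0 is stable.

(-12.0000,0); λ=-6 ⇒ h* = (12)/6 = 2.0000.

Test eqn y'=λy, z=hλ:
  y_{n+1} = y_n + z·[7/12·y_n + 5/12·y_{n+1}] ⇒ (1 − 5/12z)y_{n+1} = (1 + 7/12z)y_n
  ⇒ R(z) = (1 + 7/12z)/(1 − 5/12z).

Boundary: |R(x)|=1, x<0.
x=-1.5: |R|=0.0769
R=−1: 1+7/12x = −1+5/12x ⇒ -1/6x=2 ⇒ x=2/(-1/6)=-12.0000
Confirm numerically:
  x=-10.934: |R|=0.96802 <1
  x=-10.345: |R|=0.94806 <1
  x=-5.511: |R|=0.67190 <1
  x=-5.216: |R|=0.64370 <1
  x=-12.533: |R|=1.01428 >1
  x=-12.403: |R|=1.01089 >1
So |R|<1 on (-12.0000, 0).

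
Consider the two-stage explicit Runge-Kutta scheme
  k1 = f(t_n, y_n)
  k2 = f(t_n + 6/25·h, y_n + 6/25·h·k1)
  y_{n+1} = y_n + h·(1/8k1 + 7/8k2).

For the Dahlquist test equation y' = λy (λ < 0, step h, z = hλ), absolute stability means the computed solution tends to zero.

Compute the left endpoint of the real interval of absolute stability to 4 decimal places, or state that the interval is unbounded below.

On y'=λy, z=hλ:
  k1=λy_n ⇒ h·k1=z·y_n;  k2=λ(1+6/25z)y_n ⇒ h·k2=z(1+6/25z)y_n
  y_{n+1}/y_n = 1 + 1/8z + 7/8z(1+6/25z) = 1 + z + 21/100z²
  R(z) = 1 + z + 21/100z².

Solve |R(x)|<1 on ℝ⁻.
x=-0.47: |R|=0.5764
R=1: x+21/100x²=0 ⇒ x=−100/21=-4.7619; min R=1−1/(4·21/100)=-0.1905>−1
Confirm numerically:
  x=-4.504: |R|=0.75606 <1
  x=-4.356: |R|=0.62869 <1
  x=-2.738: |R|=0.16370 <1
  x=-5.297: |R|=1.59522 >1
  x=-5.126: |R|=1.39193 >1
  x=-5.054: |R|=1.31001 >1
Stable set (-4.7619, 0).

left endpoint -4.7619.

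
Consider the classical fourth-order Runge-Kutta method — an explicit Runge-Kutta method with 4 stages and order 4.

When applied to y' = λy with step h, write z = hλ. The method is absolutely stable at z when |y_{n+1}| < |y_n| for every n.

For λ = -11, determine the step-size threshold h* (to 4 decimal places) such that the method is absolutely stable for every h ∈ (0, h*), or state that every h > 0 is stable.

On y'=λy, z=hλ:
  order 4, 4-stage ⇒ R(z)=1+z+z^2/2+z^3/6+z^4/24
  (e.g. R(-1.73)=0.27672, |R|=0.27672)

Solve |R(x)|<1 on ℝ⁻.
x=-1.73: |R|=0.2767
|R(-2.82)|=1.0536 |R(-2.8)|=1.0224 |R(-1.61)|=0.2705
Bisect:
  x_lo=-3.5793 |R|=3.0227  x_hi=-0.0836 |R|=0.9198
  mid=-1.83148 |R|=0.29060 →hi
  mid=-2.70541 |R|=0.88609 →hi
  mid=-3.14237 |R|=1.68605 →lo
  mid=-2.92389 |R|=1.22987 →lo
  mid=-2.81465 |R|=1.04517 →lo
  mid=-2.76003 |R|=0.96257 →hi
  mid=-2.78734 |R|=1.00309 →lo
  mid=-2.77368 |R|=0.98263 →hi
  mid=-2.78051 |R|=0.99281 →hi
  mid=-2.78392 |R|=0.99794 →hi
  ...
  [-2.78542,-2.78520] ⇒ x*=-2.7853
So |R|<1 on (-2.7853, 0).

(-2.7853,0); λ=-11 ⇒ h* = 0.2532.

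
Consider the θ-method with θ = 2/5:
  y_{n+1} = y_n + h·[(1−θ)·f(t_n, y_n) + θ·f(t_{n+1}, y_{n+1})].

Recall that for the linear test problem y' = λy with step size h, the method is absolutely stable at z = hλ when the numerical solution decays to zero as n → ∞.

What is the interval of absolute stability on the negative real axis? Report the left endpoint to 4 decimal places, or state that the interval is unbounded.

(-10.0000, 0).

Test eqn y'=λy, z=hλ:
  y_{n+1} = y_n + z·[3/5·y_n + 2/5·y_{n+1}] ⇒ (1 − 2/5z)y_{n+1} = (1 + 3/5z)y_n
  ⇒ R(z) = (1 + 3/5z)/(1 − 2/5z).

Solve |R(x)|<1 on ℝ⁻.
x=-0.41: |R|=0.6478
R=−1: 1+3/5x = −1+2/5x ⇒ -1/5x=2 ⇒ x=2/(-1/5)=-10.0000
Confirm numerically:
  x=-8.970: |R|=0.95510 <1
  x=-8.614: |R|=0.93765 <1
  x=-7.643: |R|=0.88381 <1
  x=-6.553: |R|=0.80962 <1
  x=-10.494: |R|=1.01901 >1
  x=-10.270: |R|=1.01057 >1
Stable set (-10.0000, 0).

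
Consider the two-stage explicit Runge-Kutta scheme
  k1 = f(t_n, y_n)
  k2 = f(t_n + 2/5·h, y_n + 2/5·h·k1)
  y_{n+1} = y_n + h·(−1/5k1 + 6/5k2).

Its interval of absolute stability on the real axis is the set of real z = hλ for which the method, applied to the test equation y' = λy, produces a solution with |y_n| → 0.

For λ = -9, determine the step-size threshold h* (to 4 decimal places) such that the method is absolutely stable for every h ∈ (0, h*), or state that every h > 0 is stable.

(-2.0833,0); λ=-9 ⇒ h* = (25/12)/9 = 0.2315.

Test eqn y'=λy, z=hλ:
  k1=λy_n ⇒ h·k1=z·y_n;  k2=λ(1+2/5z)y_n ⇒ h·k2=z(1+2/5z)y_n
  y_{n+1}/y_n = 1 − 1/5z + 6/5z(1+2/5z) = 1 + z + 12/25z²
  Hence R(z) = 1 + z + 12/25z².

Need |R(x)|<1, x<0.
x=-0.36: |R|=0.7022
R=1: x+12/25x²=0 ⇒ x=−25/12=-2.0833; min R=1−1/(4·12/25)=0.4792>−1
Confirm numerically:
  x=-1.686: |R|=0.67845 <1
  x=-1.116: |R|=0.48182 <1
  x=-1.017: |R|=0.47946 <1
  x=-0.857: |R|=0.49554 <1
  x=-2.580: |R|=1.61507 >1
  x=-2.301: |R|=1.24041 >1
  x=-2.105: |R|=1.02189 >1
Stable set (-2.0833, 0).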